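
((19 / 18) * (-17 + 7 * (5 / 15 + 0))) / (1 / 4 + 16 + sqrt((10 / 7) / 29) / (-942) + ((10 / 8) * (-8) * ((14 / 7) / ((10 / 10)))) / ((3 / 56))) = 7169889091288 / 165374864118063-525008 * sqrt(2030) / 826874320590315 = 0.04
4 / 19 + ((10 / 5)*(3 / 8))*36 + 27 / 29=15506 / 551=28.14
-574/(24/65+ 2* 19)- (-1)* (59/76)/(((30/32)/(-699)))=-70342261/118465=-593.78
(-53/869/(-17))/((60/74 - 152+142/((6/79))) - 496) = 5883/2004622235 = 0.00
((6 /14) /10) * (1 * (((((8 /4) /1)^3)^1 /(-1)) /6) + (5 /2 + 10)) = 67 /140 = 0.48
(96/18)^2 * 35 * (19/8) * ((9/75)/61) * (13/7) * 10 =86.38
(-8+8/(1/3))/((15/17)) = 272/15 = 18.13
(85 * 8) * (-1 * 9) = -6120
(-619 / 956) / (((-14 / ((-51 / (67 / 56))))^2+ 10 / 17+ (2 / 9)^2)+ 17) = -57960684 / 1588505135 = -0.04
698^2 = 487204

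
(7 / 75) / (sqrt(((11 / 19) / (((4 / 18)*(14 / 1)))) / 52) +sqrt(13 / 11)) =532532 / (75*(33*sqrt(19019) +6916*sqrt(143))) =0.08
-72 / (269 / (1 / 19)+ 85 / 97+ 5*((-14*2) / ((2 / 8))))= -1746 / 110383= -0.02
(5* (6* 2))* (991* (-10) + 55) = -591300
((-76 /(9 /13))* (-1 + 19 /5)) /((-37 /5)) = 41.54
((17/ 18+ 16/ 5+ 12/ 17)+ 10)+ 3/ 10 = 15.15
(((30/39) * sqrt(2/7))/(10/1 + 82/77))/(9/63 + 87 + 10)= 77 * sqrt(14)/753168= 0.00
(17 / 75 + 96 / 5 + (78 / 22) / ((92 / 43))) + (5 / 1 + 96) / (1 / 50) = 384895259 / 75900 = 5071.08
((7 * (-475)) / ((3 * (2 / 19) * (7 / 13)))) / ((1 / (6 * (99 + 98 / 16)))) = -98670325 / 8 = -12333790.62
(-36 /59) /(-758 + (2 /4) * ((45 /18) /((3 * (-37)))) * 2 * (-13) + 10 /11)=87912 /109037959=0.00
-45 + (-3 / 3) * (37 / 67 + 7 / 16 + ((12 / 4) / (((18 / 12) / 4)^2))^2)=-4834621 / 9648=-501.10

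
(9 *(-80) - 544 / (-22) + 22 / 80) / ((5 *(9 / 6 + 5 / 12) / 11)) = -917397 / 1150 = -797.74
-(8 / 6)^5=-1024 / 243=-4.21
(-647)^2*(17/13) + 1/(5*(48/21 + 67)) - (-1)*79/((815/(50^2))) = 547654.10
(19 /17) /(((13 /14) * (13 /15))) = 3990 /2873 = 1.39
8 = 8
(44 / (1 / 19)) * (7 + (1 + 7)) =12540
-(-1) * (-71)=-71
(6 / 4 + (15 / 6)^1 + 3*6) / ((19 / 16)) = 352 / 19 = 18.53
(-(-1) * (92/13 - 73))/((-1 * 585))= 857/7605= 0.11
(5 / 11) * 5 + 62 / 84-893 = -411175 / 462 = -889.99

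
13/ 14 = 0.93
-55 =-55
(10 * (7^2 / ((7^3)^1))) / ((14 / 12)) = 60 / 49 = 1.22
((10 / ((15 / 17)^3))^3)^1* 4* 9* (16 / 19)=60716992766464 / 649265625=93516.41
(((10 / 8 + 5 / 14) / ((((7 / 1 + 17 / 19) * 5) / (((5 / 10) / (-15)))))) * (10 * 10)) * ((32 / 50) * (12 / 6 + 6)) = -0.69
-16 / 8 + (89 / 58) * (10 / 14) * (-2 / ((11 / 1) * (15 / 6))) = -4644 / 2233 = -2.08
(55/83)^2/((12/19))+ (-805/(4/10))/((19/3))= -498016025/1570692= -317.07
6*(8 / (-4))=-12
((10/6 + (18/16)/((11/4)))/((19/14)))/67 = 959/42009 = 0.02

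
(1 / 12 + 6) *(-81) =-1971 / 4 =-492.75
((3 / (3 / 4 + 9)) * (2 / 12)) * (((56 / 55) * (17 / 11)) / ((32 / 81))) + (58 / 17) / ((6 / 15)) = 8.73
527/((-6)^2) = 527/36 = 14.64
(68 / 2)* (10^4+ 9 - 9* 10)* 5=1686230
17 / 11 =1.55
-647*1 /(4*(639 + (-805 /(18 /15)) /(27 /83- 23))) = -1826481 /7549663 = -0.24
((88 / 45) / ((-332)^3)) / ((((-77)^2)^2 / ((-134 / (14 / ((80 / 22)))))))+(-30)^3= -34190188204108166933 / 1266303266818821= -27000.00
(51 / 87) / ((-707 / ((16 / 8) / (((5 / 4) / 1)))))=-136 / 102515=-0.00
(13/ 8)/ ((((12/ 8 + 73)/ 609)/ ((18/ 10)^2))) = 641277/ 14900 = 43.04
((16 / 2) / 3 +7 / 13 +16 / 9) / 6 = 583 / 702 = 0.83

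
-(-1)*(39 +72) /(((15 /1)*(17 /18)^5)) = 69914016 /7099285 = 9.85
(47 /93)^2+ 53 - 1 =451957 /8649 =52.26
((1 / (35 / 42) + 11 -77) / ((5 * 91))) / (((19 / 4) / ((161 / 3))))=-1.61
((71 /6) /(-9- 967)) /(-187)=71 /1095072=0.00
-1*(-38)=38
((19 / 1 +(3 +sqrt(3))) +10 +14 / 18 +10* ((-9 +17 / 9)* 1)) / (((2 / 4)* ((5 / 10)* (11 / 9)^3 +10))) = -111780 / 15911 +2916* sqrt(3) / 15911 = -6.71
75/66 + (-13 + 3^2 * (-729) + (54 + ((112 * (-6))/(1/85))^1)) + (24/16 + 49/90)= -63000451/990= -63636.82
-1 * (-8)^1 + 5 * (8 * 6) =248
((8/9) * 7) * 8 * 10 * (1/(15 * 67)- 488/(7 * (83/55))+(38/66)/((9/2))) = -340862995328/14864553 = -22931.26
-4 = -4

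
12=12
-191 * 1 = -191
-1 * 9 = -9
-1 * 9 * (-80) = 720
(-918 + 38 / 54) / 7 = -24767 / 189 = -131.04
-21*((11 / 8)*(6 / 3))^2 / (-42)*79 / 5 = 9559 / 160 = 59.74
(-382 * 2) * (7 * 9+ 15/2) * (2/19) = -107724/19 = -5669.68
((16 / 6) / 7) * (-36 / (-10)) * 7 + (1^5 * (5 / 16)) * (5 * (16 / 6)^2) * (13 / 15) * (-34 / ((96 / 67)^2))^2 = 1899573747061 / 716636160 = 2650.68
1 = 1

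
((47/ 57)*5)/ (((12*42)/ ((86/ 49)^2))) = 434515/ 17243982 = 0.03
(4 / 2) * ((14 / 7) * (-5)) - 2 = -22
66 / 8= 8.25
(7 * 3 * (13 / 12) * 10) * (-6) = -1365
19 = 19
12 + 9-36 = -15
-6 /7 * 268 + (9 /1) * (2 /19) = -30426 /133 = -228.77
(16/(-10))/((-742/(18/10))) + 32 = 296836/9275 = 32.00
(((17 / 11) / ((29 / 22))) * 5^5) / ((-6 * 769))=-0.79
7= 7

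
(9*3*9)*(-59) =-14337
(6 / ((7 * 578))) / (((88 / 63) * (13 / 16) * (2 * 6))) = 9 / 82654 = 0.00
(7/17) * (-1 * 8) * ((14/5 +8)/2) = -1512/85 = -17.79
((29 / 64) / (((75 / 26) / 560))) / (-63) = -377 / 270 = -1.40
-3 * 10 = -30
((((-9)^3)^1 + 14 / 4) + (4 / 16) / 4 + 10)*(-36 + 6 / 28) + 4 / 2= 5735395 / 224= 25604.44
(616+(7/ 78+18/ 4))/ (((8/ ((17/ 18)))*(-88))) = -411451/ 494208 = -0.83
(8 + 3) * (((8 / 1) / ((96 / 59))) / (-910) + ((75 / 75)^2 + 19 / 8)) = 101189 / 2730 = 37.07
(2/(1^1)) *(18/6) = 6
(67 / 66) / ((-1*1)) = -67 / 66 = -1.02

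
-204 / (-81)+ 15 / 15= 95 / 27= 3.52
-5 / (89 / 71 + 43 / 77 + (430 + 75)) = -27335 / 2770741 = -0.01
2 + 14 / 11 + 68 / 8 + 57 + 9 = 1711 / 22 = 77.77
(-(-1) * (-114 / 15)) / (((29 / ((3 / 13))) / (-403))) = 3534 / 145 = 24.37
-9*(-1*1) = 9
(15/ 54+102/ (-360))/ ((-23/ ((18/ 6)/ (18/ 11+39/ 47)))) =517/ 1759500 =0.00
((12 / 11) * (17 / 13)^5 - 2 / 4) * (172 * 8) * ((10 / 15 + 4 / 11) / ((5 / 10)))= 10410.81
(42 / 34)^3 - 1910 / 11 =-9281959 / 54043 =-171.75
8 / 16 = 1 / 2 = 0.50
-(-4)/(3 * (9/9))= 4/3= 1.33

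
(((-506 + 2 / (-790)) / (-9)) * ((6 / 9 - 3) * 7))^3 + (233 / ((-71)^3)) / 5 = -336211560405135477551882854 / 434167814591913375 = -774381584.97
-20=-20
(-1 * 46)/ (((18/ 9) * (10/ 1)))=-23/ 10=-2.30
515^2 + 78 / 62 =8222014 / 31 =265226.26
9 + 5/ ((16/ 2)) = 77/ 8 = 9.62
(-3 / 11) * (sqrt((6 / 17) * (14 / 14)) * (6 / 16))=-9 * sqrt(102) / 1496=-0.06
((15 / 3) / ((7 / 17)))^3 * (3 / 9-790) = -1454862125 / 1029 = -1413860.18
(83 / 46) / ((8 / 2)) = 83 / 184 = 0.45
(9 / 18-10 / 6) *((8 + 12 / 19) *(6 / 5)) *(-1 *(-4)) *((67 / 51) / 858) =-153832 / 2078505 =-0.07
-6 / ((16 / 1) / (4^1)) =-3 / 2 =-1.50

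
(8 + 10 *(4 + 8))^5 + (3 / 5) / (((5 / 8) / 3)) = 858993459272 / 25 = 34359738370.88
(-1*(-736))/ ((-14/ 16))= -5888/ 7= -841.14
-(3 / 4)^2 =-9 / 16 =-0.56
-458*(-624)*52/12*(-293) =-362860576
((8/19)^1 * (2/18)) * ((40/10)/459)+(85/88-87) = -594237403/6907032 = -86.03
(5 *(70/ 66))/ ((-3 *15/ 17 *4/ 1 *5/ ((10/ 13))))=-0.08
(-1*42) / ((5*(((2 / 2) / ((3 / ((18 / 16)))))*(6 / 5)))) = -56 / 3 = -18.67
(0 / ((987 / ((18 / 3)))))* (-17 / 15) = 0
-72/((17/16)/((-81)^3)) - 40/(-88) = 6734420437/187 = 36012943.51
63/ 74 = 0.85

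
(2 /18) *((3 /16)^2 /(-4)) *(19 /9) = -19 /9216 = -0.00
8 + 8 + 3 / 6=33 / 2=16.50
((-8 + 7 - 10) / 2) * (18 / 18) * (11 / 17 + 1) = -154 / 17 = -9.06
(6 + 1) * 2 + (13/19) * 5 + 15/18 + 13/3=2575/114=22.59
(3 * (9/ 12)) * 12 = 27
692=692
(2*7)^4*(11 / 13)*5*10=21128800 / 13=1625292.31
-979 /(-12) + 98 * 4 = 5683 /12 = 473.58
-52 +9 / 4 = -49.75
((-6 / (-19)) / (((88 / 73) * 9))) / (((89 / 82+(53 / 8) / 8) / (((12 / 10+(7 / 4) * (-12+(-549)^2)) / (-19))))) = -42096102036 / 99691955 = -422.26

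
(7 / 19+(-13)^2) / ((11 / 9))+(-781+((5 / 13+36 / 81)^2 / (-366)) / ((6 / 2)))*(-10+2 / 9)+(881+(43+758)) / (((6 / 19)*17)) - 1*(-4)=1944714369674159 / 240315500997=8092.34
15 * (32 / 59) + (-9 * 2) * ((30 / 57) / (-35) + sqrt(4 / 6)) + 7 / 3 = 252821 / 23541-6 * sqrt(6) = -3.96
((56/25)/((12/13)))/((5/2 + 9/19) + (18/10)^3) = 34580/125481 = 0.28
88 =88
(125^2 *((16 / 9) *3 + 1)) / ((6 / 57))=5640625 / 6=940104.17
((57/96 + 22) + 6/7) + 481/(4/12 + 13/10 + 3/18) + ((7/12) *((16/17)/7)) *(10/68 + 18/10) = 847210529/2913120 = 290.83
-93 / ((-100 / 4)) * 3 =279 / 25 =11.16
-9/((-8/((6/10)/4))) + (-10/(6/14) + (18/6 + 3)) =-8239/480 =-17.16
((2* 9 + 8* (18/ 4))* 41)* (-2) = -4428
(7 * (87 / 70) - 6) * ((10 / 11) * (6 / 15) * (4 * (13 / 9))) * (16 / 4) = 1248 / 55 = 22.69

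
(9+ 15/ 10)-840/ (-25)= 441/ 10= 44.10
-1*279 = -279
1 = 1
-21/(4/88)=-462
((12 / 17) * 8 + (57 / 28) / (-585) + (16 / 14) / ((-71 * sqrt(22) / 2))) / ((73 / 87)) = 15191273 / 2258620-696 * sqrt(22) / 399091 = 6.72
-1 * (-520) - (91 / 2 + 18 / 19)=473.55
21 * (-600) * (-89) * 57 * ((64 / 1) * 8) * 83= 2716335820800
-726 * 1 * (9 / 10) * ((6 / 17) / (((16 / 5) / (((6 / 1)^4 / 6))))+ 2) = -1434213 / 85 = -16873.09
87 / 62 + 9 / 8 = 627 / 248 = 2.53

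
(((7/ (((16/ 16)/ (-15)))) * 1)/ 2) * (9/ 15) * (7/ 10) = -22.05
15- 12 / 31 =453 / 31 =14.61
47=47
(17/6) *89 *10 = 7565/3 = 2521.67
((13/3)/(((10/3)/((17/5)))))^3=10793861/125000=86.35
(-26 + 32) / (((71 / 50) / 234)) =70200 / 71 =988.73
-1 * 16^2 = -256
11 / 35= 0.31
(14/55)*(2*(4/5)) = 112/275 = 0.41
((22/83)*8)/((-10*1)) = -88/415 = -0.21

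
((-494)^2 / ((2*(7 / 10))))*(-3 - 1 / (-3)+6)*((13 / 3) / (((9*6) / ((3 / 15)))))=15862340 / 1701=9325.30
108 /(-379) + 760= 287932 /379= 759.72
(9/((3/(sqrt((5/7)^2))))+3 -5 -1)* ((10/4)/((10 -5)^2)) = -3/35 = -0.09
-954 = -954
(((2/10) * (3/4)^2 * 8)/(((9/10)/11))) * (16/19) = 176/19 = 9.26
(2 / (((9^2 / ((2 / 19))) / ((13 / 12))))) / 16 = 13 / 73872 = 0.00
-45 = -45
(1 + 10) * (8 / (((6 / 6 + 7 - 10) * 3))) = -44 / 3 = -14.67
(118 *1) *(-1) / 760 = -59 / 380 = -0.16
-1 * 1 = -1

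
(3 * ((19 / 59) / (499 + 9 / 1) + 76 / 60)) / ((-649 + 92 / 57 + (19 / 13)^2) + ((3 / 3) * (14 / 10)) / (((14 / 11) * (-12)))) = -3658953766 / 621077288831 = -0.01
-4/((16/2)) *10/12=-5/12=-0.42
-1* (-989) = 989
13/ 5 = 2.60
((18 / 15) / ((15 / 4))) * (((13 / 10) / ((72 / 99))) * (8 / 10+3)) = 2717 / 1250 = 2.17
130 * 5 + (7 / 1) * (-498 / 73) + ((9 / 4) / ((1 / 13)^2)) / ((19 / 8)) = 1057382 / 1387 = 762.35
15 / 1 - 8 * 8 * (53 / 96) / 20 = 397 / 30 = 13.23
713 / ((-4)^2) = 713 / 16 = 44.56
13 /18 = 0.72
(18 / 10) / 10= 9 / 50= 0.18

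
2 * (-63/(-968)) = 63/484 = 0.13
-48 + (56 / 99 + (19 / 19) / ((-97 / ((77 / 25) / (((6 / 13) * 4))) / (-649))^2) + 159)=8799378255211 / 37259640000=236.16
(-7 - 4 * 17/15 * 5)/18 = -89/54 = -1.65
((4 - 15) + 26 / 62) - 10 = -638 / 31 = -20.58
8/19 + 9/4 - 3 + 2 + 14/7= 279/76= 3.67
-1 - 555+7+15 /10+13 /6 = -1636 /3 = -545.33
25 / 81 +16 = 1321 / 81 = 16.31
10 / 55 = 0.18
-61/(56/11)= -671/56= -11.98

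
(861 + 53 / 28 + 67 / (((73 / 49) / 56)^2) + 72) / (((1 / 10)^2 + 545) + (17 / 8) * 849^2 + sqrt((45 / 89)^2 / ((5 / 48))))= 192369076203377009257350 / 3083180079922155377635303 -50783068097640000 * sqrt(15) / 3083180079922155377635303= 0.06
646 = 646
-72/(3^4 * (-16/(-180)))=-10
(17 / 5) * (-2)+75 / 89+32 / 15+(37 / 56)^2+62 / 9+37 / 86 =424675123 / 108013248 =3.93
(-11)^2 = 121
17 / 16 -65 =-1023 / 16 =-63.94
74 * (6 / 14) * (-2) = -444 / 7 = -63.43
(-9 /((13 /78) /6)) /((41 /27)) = -8748 /41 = -213.37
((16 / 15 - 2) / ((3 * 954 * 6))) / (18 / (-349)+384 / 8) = -2443 / 2155171860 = -0.00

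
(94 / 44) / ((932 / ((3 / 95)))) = 141 / 1947880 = 0.00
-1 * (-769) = 769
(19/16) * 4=4.75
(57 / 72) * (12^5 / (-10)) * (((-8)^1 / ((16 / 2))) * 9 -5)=275788.80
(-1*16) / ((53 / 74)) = -1184 / 53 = -22.34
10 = 10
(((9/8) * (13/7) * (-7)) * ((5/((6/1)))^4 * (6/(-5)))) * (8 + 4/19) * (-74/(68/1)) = -781625/10336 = -75.62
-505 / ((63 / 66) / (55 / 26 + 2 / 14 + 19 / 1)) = -21492295 / 1911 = -11246.62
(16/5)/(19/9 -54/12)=-288/215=-1.34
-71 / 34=-2.09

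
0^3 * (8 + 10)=0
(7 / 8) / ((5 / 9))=63 / 40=1.58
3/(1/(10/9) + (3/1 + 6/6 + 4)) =30/89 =0.34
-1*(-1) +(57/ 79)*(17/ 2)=1127/ 158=7.13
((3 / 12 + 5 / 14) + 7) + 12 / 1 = 549 / 28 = 19.61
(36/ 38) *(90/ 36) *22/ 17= 990/ 323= 3.07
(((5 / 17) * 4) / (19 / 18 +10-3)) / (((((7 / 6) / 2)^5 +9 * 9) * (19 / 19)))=17915904 / 9944894107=0.00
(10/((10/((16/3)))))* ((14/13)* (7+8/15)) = 25312/585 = 43.27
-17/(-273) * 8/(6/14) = 1.16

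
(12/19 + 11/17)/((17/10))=0.75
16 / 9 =1.78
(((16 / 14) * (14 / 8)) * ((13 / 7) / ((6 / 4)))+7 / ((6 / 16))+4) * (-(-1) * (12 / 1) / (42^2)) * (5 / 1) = 880 / 1029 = 0.86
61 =61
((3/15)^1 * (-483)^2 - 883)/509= 228874/2545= 89.93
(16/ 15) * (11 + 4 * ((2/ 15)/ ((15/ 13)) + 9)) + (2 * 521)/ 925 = 6462638/ 124875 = 51.75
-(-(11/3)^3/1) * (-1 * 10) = -13310/27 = -492.96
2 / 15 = 0.13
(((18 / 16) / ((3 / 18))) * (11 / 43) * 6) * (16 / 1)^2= 114048 / 43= 2652.28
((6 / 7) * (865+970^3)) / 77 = 5476043190 / 539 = 10159634.86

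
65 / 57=1.14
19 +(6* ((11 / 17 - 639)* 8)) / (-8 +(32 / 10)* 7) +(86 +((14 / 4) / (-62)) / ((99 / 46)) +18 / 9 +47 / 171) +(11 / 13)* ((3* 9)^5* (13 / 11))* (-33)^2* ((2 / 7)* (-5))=-34421804751168561 / 1542002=-22322801624.88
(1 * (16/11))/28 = 4/77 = 0.05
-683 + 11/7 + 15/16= -680.49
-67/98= -0.68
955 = 955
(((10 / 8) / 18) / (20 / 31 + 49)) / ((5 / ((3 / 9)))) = 31 / 332424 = 0.00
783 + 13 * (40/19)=810.37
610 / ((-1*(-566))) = 305 / 283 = 1.08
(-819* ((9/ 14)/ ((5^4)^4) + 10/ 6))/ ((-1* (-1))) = -416564941407303/ 305175781250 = -1365.00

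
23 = 23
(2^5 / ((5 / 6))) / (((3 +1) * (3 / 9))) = 144 / 5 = 28.80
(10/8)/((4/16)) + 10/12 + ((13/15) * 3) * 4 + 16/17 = 8759/510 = 17.17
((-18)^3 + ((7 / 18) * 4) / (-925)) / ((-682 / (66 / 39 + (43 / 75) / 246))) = 9867079591513 / 680892176250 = 14.49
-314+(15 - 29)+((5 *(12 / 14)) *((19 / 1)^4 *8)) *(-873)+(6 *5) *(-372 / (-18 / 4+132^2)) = -15099586595928 / 3871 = -3900694031.50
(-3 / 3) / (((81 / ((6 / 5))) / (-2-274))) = 184 / 45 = 4.09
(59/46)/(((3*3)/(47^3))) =6125557/414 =14796.03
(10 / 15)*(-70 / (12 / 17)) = -595 / 9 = -66.11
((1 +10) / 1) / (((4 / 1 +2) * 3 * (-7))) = -11 / 126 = -0.09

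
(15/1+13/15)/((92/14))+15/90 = 1781/690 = 2.58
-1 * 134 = -134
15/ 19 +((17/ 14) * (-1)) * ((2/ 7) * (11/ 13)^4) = 16263292/ 26590291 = 0.61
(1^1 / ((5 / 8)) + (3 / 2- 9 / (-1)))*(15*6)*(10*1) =10890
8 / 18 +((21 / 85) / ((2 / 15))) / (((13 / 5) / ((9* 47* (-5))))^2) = 1226128.08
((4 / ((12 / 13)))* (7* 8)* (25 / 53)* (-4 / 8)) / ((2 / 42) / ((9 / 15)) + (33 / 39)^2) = -8073975 / 112201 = -71.96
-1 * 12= -12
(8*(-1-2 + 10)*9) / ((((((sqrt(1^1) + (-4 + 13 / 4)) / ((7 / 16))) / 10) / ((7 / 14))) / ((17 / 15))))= 4998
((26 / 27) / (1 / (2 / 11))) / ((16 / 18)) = 13 / 66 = 0.20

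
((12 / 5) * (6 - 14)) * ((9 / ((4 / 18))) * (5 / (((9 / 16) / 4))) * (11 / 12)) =-25344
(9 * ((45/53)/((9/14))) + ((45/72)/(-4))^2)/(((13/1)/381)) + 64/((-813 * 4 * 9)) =1802133214189/5162406912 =349.09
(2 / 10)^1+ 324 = 1621 / 5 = 324.20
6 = 6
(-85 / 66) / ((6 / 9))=-85 / 44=-1.93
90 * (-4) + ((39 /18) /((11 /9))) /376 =-2977881 /8272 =-360.00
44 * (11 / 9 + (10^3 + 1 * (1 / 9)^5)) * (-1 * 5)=-13006657840 / 59049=-220268.89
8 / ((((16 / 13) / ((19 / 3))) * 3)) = 247 / 18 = 13.72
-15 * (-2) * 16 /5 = 96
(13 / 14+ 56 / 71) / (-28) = -1707 / 27832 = -0.06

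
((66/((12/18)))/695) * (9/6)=0.21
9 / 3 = 3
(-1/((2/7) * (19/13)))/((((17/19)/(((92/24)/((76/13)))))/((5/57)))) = -136045/883728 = -0.15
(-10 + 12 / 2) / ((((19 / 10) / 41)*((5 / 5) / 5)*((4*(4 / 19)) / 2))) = -1025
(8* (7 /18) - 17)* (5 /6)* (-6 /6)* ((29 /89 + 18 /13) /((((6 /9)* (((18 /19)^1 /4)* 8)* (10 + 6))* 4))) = 23500625 /95966208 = 0.24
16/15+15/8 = 353/120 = 2.94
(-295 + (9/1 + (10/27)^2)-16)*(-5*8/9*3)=8802320/2187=4024.84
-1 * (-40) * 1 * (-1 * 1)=-40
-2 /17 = -0.12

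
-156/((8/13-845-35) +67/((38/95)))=4056/18509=0.22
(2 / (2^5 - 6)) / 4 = 1 / 52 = 0.02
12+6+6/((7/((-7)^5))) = -14388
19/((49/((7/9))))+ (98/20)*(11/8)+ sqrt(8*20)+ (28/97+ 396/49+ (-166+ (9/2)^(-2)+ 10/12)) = -4610919613/30799440+ 4*sqrt(10) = -137.06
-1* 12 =-12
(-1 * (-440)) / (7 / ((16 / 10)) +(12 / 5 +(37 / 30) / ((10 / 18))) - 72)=-88000 / 12601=-6.98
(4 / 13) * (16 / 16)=4 / 13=0.31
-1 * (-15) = 15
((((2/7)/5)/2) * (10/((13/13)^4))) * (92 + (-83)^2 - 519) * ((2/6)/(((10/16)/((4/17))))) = 137856/595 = 231.69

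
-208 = -208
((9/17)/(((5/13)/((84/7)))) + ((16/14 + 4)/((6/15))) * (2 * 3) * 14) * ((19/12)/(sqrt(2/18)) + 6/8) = 512622/85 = 6030.85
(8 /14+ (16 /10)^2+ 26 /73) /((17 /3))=133662 /217175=0.62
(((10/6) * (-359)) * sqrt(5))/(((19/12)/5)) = -35900 * sqrt(5)/19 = -4224.99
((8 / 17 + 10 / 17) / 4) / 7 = 9 / 238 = 0.04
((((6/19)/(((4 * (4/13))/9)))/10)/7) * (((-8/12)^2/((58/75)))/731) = 585/22555736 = 0.00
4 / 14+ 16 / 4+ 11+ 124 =975 / 7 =139.29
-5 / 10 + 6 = 11 / 2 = 5.50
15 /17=0.88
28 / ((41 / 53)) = 36.20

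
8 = 8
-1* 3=-3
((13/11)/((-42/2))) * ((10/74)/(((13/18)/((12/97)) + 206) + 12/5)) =-23400/659193073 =-0.00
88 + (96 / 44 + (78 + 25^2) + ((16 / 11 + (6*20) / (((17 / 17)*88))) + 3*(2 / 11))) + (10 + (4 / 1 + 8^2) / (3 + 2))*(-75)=-10708 / 11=-973.45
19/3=6.33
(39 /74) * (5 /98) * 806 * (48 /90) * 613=12846028 /1813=7085.51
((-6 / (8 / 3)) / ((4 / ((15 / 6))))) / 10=-0.14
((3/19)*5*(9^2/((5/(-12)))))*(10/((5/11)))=-64152/19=-3376.42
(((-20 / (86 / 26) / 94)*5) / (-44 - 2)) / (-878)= -325 / 40812074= -0.00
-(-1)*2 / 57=0.04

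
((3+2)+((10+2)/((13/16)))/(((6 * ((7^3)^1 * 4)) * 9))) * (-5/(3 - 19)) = 1003315/642096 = 1.56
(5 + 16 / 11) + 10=181 / 11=16.45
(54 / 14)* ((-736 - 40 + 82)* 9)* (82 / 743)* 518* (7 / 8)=-1205120.73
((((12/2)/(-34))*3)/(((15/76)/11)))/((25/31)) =-77748/2125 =-36.59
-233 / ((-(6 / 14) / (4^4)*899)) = 417536 / 2697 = 154.81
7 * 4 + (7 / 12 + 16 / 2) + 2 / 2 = 451 / 12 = 37.58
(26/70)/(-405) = -13/14175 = -0.00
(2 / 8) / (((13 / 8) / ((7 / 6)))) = 7 / 39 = 0.18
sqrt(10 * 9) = 3 * sqrt(10) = 9.49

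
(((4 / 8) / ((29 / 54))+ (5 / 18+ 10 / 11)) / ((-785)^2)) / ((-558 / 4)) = -12161 / 493601771025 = -0.00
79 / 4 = 19.75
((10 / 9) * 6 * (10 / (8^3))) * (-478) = -5975 / 96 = -62.24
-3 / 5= -0.60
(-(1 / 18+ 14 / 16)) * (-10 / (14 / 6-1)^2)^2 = -15075 / 512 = -29.44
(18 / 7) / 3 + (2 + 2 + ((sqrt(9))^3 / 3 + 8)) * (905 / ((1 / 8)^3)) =68113926 / 7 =9730560.86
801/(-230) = -801/230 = -3.48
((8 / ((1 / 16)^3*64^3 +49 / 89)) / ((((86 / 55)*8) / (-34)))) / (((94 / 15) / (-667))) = 55504405 / 1548086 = 35.85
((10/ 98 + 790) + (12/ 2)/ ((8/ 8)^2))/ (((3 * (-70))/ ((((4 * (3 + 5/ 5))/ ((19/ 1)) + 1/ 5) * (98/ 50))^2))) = -892096821/ 56406250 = -15.82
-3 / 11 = -0.27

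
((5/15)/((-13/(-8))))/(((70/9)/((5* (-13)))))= -12/7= -1.71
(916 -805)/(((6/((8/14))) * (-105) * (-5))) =74/3675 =0.02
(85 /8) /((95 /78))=663 /76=8.72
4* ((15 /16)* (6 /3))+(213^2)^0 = 17 /2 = 8.50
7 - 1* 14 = -7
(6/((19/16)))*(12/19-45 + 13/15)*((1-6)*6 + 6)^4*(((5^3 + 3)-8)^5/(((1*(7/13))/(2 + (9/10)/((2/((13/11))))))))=-8532050706473758953.56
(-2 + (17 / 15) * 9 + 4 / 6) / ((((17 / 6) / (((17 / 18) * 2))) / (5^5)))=166250 / 9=18472.22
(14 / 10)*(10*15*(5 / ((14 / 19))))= 1425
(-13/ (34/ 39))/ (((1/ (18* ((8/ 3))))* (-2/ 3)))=18252/ 17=1073.65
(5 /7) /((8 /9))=45 /56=0.80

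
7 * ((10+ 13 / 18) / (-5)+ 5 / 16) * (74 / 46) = -341621 / 16560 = -20.63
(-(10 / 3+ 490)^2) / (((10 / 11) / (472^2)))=-536784680960 / 9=-59642742328.89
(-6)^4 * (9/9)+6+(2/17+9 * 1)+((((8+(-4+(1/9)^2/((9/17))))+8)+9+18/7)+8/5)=579632183/433755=1336.31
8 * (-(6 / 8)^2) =-9 / 2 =-4.50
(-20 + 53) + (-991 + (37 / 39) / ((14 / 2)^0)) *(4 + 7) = -423445 / 39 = -10857.56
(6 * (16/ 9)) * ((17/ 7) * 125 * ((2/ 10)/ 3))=215.87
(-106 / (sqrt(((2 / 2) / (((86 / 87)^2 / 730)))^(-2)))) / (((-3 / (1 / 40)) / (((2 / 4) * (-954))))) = -4656229299 / 14792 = -314780.24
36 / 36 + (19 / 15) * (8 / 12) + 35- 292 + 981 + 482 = 1207.84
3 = 3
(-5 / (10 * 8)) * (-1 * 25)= 25 / 16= 1.56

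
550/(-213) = -550/213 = -2.58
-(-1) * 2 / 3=0.67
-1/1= -1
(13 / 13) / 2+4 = 9 / 2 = 4.50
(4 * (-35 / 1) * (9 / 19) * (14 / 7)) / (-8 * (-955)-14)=-420 / 24149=-0.02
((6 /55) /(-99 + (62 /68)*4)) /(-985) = 0.00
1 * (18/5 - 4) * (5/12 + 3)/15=-41/450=-0.09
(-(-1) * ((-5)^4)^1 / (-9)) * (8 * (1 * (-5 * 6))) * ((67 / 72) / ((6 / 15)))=1046875 / 27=38773.15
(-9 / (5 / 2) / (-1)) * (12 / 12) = 18 / 5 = 3.60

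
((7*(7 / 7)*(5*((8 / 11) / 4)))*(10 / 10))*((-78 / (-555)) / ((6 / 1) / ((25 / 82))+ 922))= 4550 / 4790797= 0.00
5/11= 0.45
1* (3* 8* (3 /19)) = 72 /19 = 3.79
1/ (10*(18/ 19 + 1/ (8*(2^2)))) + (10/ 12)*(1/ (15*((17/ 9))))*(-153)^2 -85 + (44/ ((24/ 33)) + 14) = 2017354/ 2975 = 678.10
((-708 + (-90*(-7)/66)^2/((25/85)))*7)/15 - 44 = -139047/605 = -229.83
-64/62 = -32/31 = -1.03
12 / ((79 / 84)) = 12.76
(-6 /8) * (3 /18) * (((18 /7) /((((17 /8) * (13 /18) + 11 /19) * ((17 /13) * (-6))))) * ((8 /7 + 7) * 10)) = 1.58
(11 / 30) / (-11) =-1 / 30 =-0.03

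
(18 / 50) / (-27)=-1 / 75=-0.01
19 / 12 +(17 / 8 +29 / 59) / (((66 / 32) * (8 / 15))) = 7714 / 1947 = 3.96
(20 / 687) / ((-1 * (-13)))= 20 / 8931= 0.00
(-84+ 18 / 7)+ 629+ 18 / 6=3854 / 7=550.57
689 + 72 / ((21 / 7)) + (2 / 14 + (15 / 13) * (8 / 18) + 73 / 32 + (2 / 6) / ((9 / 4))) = 56301473 / 78624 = 716.09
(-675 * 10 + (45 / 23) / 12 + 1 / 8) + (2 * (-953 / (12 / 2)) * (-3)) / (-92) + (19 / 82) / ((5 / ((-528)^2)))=232324567 / 37720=6159.19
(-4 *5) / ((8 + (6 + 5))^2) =-20 / 361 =-0.06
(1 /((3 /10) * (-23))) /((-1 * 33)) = 10 /2277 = 0.00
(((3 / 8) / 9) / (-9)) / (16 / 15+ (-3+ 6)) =-5 / 4392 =-0.00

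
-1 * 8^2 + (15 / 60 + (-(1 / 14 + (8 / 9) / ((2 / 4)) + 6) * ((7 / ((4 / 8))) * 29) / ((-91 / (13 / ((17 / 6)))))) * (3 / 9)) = -43657 / 4284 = -10.19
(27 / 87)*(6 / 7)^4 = 11664 / 69629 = 0.17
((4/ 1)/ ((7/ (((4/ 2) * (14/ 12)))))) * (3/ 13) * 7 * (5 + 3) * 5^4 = 140000/ 13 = 10769.23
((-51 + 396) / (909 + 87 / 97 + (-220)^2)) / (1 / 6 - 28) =-20079 / 79877102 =-0.00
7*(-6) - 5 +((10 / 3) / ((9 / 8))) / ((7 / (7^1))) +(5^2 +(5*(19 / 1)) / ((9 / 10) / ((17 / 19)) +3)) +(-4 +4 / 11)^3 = -354093568 / 8157699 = -43.41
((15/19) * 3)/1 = 45/19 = 2.37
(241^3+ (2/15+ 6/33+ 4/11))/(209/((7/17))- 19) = 16167137539/564300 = 28649.90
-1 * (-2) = 2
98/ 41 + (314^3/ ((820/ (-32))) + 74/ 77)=-19070779804/ 15785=-1208158.37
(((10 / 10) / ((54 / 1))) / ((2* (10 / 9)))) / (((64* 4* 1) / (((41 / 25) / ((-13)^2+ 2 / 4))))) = 41 / 130176000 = 0.00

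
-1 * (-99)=99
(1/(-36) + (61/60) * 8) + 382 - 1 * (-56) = 80299/180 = 446.11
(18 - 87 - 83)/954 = -76/477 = -0.16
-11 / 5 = -2.20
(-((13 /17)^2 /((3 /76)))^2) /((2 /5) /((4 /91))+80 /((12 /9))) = -3.18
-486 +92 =-394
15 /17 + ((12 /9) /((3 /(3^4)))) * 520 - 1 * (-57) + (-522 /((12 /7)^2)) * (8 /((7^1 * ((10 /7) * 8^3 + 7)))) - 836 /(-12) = 552055506 /29291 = 18847.27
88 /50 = 44 /25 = 1.76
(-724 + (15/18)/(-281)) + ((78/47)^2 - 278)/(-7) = -17850086399/26070618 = -684.68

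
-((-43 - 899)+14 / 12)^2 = -31866025 / 36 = -885167.36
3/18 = 1/6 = 0.17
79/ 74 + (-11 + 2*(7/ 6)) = -1687/ 222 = -7.60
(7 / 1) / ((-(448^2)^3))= -1 / 1154968245501952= -0.00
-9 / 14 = -0.64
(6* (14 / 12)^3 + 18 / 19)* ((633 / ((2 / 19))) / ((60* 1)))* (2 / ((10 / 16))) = 302363 / 90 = 3359.59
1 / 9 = 0.11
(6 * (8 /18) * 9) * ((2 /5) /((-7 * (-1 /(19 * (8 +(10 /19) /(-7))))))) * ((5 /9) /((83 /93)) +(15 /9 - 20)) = -303552 /83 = -3657.25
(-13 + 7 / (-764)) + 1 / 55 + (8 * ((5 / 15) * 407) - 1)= 135053417 / 126060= 1071.34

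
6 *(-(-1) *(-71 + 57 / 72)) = -1685 / 4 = -421.25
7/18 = 0.39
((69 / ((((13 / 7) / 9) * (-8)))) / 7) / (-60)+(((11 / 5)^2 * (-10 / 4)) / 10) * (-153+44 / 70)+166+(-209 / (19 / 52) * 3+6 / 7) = -496741303 / 364000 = -1364.67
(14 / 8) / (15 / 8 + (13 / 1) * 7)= 14 / 743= 0.02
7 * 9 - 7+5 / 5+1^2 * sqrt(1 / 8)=sqrt(2) / 4+57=57.35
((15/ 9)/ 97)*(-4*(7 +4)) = -220/ 291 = -0.76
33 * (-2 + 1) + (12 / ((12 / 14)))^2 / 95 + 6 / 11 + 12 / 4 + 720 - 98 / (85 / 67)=10931898 / 17765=615.36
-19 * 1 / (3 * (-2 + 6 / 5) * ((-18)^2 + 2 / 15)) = 475 / 19448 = 0.02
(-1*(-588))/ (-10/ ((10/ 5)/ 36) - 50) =-294/ 115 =-2.56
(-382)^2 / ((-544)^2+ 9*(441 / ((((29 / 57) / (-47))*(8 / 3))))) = 0.92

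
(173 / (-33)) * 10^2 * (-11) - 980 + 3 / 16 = 229769 / 48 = 4786.85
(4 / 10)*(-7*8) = -112 / 5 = -22.40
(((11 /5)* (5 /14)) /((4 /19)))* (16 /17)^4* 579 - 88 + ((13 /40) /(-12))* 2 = 225561961829 /140315280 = 1607.54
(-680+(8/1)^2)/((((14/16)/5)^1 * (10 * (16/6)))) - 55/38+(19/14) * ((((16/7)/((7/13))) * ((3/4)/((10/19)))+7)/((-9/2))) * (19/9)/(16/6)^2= -2526596543/18768960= -134.62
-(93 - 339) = 246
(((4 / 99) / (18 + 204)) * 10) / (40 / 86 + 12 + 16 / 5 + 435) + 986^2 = 1035152668454992 / 1064757177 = 972196.00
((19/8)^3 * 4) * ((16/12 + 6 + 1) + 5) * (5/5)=34295/48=714.48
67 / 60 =1.12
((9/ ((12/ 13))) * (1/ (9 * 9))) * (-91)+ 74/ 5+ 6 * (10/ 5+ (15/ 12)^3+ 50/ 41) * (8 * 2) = 11079287/ 22140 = 500.42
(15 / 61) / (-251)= -15 / 15311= -0.00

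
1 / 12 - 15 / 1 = -179 / 12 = -14.92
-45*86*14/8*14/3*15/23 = -474075/23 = -20611.96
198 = 198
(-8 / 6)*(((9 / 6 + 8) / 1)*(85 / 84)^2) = -137275 / 10584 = -12.97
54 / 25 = 2.16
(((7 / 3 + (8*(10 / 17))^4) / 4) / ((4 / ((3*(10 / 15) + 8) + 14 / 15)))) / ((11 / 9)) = 5062050527 / 18374620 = 275.49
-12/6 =-2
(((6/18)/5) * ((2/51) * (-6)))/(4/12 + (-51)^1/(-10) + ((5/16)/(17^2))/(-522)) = -189312/65572919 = -0.00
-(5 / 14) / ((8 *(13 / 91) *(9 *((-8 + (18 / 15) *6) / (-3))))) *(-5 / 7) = 125 / 1344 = 0.09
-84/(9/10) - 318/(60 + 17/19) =-342086/3471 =-98.56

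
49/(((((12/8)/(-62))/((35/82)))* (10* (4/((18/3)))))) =-10633/82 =-129.67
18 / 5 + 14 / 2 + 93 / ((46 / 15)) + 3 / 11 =104233 / 2530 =41.20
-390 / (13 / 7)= -210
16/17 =0.94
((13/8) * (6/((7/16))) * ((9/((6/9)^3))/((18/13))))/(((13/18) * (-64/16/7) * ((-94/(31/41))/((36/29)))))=2644083/223532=11.83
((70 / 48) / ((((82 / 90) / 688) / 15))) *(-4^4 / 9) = -19264000 / 41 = -469853.66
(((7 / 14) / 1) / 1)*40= 20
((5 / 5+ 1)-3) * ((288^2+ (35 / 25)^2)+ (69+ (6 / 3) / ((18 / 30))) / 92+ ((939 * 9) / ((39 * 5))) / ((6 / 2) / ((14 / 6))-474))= -8206667349371 / 98939100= -82946.65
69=69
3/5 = 0.60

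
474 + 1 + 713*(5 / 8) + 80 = 8005 / 8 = 1000.62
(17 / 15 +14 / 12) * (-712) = -8188 / 5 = -1637.60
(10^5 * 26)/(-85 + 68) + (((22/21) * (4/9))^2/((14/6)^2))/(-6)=-1516951865824/9918531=-152941.18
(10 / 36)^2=25 / 324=0.08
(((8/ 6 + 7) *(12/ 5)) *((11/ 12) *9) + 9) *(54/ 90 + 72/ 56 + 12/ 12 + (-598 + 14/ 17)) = -61526922/ 595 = -103406.59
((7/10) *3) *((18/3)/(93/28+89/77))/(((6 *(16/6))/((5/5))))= 693/3940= 0.18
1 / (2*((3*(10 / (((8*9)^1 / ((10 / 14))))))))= 42 / 25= 1.68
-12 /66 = -2 /11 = -0.18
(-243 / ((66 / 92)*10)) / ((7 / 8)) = -14904 / 385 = -38.71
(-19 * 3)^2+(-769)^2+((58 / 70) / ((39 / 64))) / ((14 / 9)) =1893835634 / 3185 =594610.87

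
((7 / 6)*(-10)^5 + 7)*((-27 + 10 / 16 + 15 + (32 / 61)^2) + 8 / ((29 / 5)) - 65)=22575084263669 / 2589816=8716868.02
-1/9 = -0.11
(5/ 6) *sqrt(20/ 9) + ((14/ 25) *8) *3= 5 *sqrt(5)/ 9 + 336/ 25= 14.68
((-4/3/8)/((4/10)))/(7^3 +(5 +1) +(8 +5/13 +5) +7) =-65/57624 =-0.00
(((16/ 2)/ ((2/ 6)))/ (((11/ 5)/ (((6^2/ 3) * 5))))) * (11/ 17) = 7200/ 17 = 423.53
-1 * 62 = -62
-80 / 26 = -40 / 13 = -3.08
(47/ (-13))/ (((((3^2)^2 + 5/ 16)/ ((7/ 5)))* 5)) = -5264/ 422825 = -0.01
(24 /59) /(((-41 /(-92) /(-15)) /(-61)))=2020320 /2419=835.19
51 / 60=17 / 20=0.85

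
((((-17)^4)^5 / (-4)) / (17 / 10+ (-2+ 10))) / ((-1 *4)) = 20321157033237862612008005 / 776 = 26187058032523018829907.22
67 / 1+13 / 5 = 348 / 5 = 69.60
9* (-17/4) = -153/4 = -38.25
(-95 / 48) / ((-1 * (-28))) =-95 / 1344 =-0.07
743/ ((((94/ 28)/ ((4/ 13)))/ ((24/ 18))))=90.80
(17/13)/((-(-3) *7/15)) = 85/91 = 0.93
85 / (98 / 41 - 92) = -3485 / 3674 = -0.95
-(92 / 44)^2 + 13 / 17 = -7420 / 2057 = -3.61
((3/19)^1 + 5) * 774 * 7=27945.47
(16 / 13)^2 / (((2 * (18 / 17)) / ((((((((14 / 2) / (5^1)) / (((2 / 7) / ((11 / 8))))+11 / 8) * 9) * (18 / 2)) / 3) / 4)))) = 33099 / 845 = 39.17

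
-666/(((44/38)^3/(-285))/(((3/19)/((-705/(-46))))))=157599243/125114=1259.65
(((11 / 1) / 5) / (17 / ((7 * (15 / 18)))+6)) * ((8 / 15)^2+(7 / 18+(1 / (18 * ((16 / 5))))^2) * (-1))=-16724477 / 646963200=-0.03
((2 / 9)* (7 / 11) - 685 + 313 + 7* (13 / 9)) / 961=-35813 / 95139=-0.38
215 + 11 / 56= 12051 / 56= 215.20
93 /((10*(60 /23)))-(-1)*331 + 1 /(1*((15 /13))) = 201259 /600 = 335.43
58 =58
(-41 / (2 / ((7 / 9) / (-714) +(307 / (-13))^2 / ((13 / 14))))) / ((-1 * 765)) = 49662723991 / 3085774380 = 16.09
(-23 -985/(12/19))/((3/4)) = -18991/9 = -2110.11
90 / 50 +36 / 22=189 / 55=3.44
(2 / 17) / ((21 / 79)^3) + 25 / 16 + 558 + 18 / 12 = 567.33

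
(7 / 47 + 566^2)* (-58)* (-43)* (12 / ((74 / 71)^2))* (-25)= -14197286033977950 / 64343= -220650047930.28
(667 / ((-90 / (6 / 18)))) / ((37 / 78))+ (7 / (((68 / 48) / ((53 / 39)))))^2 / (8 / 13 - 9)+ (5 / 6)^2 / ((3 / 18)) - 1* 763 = -1049239829321 / 1363678290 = -769.42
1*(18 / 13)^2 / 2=162 / 169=0.96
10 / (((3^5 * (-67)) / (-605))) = 6050 / 16281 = 0.37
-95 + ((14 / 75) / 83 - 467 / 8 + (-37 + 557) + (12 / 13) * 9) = 242732881 / 647400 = 374.93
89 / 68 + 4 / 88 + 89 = 67585 / 748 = 90.35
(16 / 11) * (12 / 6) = 32 / 11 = 2.91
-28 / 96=-7 / 24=-0.29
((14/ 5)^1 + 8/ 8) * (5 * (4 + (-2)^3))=-76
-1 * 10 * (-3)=30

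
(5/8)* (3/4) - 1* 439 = -14033/32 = -438.53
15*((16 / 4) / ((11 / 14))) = 840 / 11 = 76.36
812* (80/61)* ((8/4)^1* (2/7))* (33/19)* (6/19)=7349760/22021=333.76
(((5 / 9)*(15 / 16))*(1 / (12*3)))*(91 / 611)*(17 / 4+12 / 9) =11725 / 974592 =0.01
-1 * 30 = -30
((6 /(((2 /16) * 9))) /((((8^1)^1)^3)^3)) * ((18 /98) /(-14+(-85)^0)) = -3 /5343543296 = -0.00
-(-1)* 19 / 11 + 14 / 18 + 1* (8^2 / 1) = 6584 / 99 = 66.51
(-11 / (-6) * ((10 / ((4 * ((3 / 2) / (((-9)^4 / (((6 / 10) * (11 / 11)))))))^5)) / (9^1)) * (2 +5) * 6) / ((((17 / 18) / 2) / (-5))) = -1238563841506872890625 / 68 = -18214174139806954273.90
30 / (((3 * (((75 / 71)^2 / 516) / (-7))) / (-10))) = 24277456 / 75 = 323699.41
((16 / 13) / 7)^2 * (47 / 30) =6016 / 124215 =0.05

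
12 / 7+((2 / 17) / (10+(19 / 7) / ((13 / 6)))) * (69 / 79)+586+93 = 3276534193 / 4813312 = 680.72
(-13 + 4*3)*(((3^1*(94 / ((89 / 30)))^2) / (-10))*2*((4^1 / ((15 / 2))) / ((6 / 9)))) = 3817152 / 7921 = 481.90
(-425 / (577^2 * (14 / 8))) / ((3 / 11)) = -18700 / 6991509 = -0.00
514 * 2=1028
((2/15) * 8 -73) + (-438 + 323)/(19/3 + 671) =-2197703/30480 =-72.10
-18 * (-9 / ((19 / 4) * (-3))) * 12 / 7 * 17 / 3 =-14688 / 133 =-110.44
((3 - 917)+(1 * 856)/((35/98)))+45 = 7639/5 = 1527.80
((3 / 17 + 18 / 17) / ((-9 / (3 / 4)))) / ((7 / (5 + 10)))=-15 / 68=-0.22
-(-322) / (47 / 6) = 1932 / 47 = 41.11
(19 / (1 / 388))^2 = 54346384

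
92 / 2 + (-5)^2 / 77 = 3567 / 77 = 46.32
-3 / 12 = -0.25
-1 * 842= -842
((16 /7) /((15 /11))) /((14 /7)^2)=44 /105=0.42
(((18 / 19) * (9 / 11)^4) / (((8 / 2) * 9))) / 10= 6561 / 5563580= 0.00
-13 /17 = -0.76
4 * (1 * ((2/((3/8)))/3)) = 64/9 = 7.11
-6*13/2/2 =-39/2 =-19.50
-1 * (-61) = 61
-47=-47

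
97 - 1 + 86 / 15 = 1526 / 15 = 101.73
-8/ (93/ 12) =-32/ 31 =-1.03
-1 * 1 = -1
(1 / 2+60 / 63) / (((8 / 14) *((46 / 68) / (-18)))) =-3111 / 46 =-67.63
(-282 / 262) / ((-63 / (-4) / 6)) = -376 / 917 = -0.41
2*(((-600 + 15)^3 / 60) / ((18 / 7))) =-10380825 / 4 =-2595206.25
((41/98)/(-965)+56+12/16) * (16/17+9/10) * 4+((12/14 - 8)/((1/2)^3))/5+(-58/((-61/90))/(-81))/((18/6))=316313333779/778783950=406.16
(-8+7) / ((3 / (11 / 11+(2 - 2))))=-1 / 3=-0.33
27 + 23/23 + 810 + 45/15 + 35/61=51336/61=841.57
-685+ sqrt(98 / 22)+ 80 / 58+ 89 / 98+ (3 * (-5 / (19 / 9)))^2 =-648641659 / 1025962+ 7 * sqrt(11) / 11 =-630.12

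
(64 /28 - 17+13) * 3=-5.14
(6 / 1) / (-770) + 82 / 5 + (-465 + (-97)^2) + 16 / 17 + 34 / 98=410579384 / 45815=8961.68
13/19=0.68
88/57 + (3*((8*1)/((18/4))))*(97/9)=30280/513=59.03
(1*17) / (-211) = -17 / 211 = -0.08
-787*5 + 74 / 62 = -3933.81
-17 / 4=-4.25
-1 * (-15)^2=-225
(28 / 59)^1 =28 / 59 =0.47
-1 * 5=-5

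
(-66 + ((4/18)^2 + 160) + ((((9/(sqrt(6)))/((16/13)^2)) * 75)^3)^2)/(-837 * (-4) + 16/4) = 6610953758011695651319277266139/611390671013309054976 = 10812977808.53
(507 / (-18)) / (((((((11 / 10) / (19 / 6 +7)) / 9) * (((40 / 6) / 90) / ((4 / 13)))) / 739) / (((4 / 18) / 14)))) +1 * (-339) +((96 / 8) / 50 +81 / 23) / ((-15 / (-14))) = -25346683262 / 221375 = -114496.59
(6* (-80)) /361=-480 /361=-1.33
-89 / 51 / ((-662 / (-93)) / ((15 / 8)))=-41385 / 90032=-0.46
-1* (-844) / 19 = 844 / 19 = 44.42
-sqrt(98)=-7 * sqrt(2)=-9.90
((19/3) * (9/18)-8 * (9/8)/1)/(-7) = 5/6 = 0.83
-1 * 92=-92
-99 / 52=-1.90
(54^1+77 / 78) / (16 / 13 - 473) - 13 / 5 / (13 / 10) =-77885 / 36798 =-2.12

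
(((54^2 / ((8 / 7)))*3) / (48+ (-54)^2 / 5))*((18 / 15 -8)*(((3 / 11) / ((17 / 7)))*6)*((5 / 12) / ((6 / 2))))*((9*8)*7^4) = -3859475445 / 2893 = -1334073.78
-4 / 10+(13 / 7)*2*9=1156 / 35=33.03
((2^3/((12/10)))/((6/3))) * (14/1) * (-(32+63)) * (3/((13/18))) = -239400/13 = -18415.38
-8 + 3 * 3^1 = 1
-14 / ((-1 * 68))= 7 / 34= 0.21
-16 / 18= -8 / 9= -0.89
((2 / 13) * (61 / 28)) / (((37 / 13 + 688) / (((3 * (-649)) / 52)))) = -0.02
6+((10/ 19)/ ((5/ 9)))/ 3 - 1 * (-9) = 291/ 19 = 15.32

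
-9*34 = -306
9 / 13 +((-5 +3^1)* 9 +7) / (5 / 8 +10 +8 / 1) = 197 / 1937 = 0.10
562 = 562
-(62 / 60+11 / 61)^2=-4932841 / 3348900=-1.47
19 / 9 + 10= 109 / 9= 12.11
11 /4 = 2.75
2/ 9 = 0.22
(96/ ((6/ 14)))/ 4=56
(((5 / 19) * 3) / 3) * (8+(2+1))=2.89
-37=-37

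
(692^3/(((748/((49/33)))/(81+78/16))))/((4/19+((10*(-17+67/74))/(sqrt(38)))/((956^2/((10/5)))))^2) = 19318409007277665242690152998195456491520*sqrt(38)/172140966167608708462231312636156673+219400254552692740031746513584093704174646016/172140966167608708462231312636156673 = 1275230098.39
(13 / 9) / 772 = 13 / 6948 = 0.00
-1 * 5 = -5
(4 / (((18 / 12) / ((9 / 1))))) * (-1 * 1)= -24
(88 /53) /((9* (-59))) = -88 /28143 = -0.00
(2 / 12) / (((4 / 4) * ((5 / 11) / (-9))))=-33 / 10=-3.30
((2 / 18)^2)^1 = 1 / 81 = 0.01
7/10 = 0.70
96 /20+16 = 104 /5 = 20.80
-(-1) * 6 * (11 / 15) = 22 / 5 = 4.40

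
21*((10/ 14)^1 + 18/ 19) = 663/ 19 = 34.89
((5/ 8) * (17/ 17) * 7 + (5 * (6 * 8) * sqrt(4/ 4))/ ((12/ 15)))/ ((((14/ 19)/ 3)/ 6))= 416385/ 56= 7435.45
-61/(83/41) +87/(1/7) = 48046/83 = 578.87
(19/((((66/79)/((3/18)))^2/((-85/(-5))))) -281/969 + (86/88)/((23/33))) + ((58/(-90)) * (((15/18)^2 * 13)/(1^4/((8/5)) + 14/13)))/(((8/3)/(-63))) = 6511008021301/68734177776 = 94.73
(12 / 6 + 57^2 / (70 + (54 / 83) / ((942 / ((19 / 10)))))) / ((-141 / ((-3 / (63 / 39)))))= 5741072116 / 9003286677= 0.64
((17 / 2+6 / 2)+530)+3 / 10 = 2709 / 5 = 541.80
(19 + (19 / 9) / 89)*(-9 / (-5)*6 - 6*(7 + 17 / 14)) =-6841862 / 9345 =-732.14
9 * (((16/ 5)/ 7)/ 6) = 24/ 35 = 0.69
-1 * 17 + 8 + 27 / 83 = -8.67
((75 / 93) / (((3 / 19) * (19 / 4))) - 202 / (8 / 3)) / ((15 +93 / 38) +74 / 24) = -527801 / 145111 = -3.64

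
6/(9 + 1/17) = 51/77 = 0.66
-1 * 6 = -6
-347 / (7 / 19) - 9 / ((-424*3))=-2795411 / 2968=-941.85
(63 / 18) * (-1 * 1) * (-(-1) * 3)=-10.50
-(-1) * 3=3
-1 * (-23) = 23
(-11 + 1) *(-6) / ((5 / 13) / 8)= 1248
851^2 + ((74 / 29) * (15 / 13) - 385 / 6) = 724139.78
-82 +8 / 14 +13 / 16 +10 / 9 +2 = -77.50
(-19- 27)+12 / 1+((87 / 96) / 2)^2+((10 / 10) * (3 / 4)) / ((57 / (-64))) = -34.64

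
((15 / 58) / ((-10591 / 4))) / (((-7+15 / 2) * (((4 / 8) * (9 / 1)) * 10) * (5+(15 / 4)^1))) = -16 / 32249595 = -0.00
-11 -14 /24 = -139 /12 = -11.58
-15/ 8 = -1.88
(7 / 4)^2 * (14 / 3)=343 / 24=14.29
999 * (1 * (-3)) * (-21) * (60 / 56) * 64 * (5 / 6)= 3596400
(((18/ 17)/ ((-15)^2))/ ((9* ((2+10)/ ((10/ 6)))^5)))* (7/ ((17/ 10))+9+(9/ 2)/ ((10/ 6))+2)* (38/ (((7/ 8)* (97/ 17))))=1438775/ 392603101632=0.00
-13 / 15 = -0.87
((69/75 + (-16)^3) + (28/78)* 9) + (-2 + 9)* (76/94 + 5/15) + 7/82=-15345381937/3757650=-4083.77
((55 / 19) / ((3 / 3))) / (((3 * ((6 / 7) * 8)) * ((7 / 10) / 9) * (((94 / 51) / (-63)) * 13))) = -883575 / 185744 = -4.76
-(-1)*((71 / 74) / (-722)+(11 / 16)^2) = 0.47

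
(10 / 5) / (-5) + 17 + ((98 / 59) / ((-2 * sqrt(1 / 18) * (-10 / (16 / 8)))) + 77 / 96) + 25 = 43.11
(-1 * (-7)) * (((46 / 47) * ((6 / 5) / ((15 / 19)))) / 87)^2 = 21388528 / 10449950625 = 0.00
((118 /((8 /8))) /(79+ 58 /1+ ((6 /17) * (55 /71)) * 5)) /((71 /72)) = 144432 /167009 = 0.86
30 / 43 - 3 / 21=167 / 301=0.55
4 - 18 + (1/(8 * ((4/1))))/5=-2239/160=-13.99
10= 10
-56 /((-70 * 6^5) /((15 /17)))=1 /11016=0.00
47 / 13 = 3.62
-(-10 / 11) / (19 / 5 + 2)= 0.16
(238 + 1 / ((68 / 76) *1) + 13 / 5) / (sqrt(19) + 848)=17423008 / 61122225 - 20546 *sqrt(19) / 61122225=0.28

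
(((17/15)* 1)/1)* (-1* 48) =-272/5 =-54.40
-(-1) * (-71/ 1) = -71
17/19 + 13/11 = 434/209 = 2.08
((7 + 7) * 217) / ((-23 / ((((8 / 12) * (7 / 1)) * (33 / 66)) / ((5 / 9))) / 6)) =-382788 / 115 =-3328.59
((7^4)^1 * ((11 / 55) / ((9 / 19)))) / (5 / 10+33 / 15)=91238 / 243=375.47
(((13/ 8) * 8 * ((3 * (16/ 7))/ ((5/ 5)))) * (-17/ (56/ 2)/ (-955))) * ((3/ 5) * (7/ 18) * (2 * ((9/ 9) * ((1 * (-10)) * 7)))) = -1768/ 955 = -1.85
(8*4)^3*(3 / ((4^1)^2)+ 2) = 71680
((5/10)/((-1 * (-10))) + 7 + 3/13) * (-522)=-494073/130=-3800.56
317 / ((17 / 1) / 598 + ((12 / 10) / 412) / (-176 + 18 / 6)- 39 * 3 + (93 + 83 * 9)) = 0.44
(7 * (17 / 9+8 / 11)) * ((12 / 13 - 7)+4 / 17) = -2340583 / 21879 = -106.98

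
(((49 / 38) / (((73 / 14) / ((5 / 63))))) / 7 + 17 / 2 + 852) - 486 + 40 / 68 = 159196889 / 424422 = 375.09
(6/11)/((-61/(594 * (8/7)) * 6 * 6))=-72/427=-0.17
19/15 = 1.27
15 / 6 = 5 / 2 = 2.50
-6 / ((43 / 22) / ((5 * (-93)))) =61380 / 43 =1427.44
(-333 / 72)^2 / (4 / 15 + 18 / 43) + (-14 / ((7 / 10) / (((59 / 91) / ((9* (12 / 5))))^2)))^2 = 2475397534178319385 / 79301155766990976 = 31.22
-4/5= -0.80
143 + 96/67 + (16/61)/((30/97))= 8906447/61305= 145.28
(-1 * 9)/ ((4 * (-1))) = 9/ 4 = 2.25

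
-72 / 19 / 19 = -72 / 361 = -0.20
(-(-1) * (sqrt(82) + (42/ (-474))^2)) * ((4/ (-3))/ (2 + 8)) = -2 * sqrt(82)/ 15 - 98/ 93615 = -1.21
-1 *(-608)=608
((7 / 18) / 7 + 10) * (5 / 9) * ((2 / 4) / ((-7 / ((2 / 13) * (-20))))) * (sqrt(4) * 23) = 416300 / 7371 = 56.48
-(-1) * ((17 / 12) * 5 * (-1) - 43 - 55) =-1261 / 12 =-105.08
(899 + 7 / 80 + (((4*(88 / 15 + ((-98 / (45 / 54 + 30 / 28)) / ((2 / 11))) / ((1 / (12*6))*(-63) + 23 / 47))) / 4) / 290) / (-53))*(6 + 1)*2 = 1683061050391 / 133719000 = 12586.55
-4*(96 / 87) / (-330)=64 / 4785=0.01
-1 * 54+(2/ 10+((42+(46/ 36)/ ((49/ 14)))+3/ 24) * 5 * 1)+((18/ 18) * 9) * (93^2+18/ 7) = 196617439/ 2520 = 78022.79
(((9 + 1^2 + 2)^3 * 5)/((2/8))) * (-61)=-2108160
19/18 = 1.06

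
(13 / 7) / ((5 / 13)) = 169 / 35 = 4.83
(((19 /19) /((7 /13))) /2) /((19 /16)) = 104 /133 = 0.78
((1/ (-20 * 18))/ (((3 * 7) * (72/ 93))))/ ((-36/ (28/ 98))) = 31/ 22861440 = 0.00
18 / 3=6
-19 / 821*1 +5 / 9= 3934 / 7389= 0.53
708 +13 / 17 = 12049 / 17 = 708.76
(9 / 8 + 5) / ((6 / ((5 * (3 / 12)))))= 245 / 192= 1.28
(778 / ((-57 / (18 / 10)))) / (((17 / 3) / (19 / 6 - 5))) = 12837 / 1615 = 7.95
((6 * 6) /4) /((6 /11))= 33 /2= 16.50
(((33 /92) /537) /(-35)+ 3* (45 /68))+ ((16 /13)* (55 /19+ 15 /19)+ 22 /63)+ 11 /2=67354741696 /5445494145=12.37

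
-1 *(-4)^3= 64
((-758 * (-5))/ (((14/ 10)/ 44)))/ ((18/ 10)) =4169000/ 63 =66174.60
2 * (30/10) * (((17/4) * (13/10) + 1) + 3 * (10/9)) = 1183/20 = 59.15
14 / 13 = 1.08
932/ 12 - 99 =-64/ 3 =-21.33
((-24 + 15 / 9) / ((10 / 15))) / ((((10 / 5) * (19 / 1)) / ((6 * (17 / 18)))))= -1139 / 228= -5.00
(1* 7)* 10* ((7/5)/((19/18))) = 1764/19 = 92.84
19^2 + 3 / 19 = 6862 / 19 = 361.16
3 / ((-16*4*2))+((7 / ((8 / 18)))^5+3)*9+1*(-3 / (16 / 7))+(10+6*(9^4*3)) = 8840720.47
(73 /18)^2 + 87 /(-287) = 1501235 /92988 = 16.14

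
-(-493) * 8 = 3944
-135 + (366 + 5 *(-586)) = -2699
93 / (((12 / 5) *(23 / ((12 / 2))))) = 465 / 46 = 10.11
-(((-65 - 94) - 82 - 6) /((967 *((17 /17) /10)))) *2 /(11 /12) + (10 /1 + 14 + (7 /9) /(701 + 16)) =2029981763 /68640561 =29.57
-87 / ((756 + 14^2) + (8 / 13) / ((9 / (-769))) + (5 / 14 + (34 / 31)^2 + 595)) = -136948266 / 2354847251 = -0.06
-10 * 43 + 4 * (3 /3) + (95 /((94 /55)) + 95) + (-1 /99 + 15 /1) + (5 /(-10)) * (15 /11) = -1214930 /4653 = -261.11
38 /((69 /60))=760 /23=33.04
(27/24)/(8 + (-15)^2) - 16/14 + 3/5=-35101/65240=-0.54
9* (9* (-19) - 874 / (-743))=-1135611 / 743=-1528.41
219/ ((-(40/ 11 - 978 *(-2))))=-2409/ 21556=-0.11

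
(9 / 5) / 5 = 9 / 25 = 0.36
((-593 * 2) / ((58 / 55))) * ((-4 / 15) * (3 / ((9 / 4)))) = 104368 / 261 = 399.88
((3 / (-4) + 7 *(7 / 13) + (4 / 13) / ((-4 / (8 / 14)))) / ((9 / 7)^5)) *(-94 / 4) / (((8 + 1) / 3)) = -40737767 / 6141096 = -6.63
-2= -2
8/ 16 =1/ 2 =0.50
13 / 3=4.33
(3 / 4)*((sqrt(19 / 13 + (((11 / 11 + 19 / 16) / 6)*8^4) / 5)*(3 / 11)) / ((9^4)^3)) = sqrt(456495) / 53849898289044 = 0.00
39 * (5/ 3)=65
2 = 2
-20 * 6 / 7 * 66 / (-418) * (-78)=-28080 / 133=-211.13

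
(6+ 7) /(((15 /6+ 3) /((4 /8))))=13 /11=1.18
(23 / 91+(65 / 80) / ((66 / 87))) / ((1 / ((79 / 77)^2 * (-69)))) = -18259961487 / 189917728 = -96.15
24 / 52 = 6 / 13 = 0.46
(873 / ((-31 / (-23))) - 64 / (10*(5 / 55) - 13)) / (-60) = -2692331 / 247380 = -10.88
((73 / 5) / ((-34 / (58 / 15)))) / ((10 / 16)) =-16936 / 6375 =-2.66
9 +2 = 11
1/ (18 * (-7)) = -1/ 126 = -0.01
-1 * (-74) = 74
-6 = -6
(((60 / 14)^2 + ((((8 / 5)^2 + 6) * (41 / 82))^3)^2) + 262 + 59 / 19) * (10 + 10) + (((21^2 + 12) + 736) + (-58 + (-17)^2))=5910999127160676 / 45458984375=130029.28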